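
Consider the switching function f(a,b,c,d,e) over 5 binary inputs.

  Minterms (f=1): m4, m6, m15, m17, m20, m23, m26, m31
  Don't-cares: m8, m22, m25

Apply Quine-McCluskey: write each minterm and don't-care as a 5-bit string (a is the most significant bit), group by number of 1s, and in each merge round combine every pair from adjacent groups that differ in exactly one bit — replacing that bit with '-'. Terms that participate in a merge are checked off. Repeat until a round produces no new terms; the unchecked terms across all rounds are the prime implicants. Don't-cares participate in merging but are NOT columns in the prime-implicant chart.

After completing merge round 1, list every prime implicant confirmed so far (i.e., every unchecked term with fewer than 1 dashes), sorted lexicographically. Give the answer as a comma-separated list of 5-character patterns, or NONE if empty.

Round 0: 00100✓ 00110✓ 01000 01111✓ 10001✓ 10100✓ 10110✓ 10111✓ 11001✓ 11010 11111✓
Round 1: -0100✓ -0110✓ -1111 001-0✓ 1-001 1-111 101-0✓ 1011-
Round 2: -01-0
PIs = {-01-0, -1111, 01000, 1-001, 1-111, 1011-, 11010}

01000, 11010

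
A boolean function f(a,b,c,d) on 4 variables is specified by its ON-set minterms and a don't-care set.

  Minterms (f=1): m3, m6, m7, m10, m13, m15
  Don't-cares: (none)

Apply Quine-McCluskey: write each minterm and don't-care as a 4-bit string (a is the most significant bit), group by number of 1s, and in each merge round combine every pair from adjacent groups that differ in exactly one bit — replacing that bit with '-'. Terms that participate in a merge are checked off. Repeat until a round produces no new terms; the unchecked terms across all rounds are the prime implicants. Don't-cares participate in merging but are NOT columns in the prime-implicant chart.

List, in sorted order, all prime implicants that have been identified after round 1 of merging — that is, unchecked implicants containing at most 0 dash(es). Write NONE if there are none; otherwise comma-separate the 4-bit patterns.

Round 0: 0011✓ 0110✓ 0111✓ 1010 1101✓ 1111✓
Round 1: -111 0-11 011- 11-1
PIs = {-111, 0-11, 011-, 1010, 11-1}

1010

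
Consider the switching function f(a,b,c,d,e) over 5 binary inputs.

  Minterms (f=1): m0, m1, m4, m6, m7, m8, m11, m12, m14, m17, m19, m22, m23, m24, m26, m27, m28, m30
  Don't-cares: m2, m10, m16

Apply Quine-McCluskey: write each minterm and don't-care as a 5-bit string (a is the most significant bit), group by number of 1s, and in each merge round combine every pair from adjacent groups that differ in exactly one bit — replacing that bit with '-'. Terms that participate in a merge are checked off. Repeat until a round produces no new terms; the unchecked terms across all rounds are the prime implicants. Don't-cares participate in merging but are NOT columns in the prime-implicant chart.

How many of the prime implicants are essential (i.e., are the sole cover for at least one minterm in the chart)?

5

Round 0: 00000✓ 00001✓ 00010✓ 00100✓ 00110✓ 00111✓ 01000✓ 01010✓ 01011✓ 01100✓ 01110✓ 10000✓ 10001✓ 10011✓ 10110✓ 10111✓ 11000✓ 11010✓ 11011✓ 11100✓ 11110✓
Round 1: -0000✓ -0001✓ -0110✓ -0111✓ -1000✓ -1010✓ -1011✓ -1100✓ -1110✓ 0-000✓ 0-010✓ 0-100✓ 0-110✓ 00-00✓ 00-10✓ 000-0✓ 0000-✓ 001-0✓ 0011-✓ 01-00✓ 01-10✓ 010-0✓ 0101-✓ 011-0✓ 1-000✓ 1-011 1-110✓ 10-11 100-1 1000-✓ 1011-✓ 11-00✓ 11-10✓ 110-0✓ 1101-✓ 111-0✓
Round 2: --000 --110 -000- -011- -1-00✓ -1-10✓ -10-0✓ -101- -11-0✓ 0--00✓ 0--10✓ 0-0-0✓ 0-1-0✓ 00--0✓ 01--0✓ 11--0✓
Round 3: -1--0 0---0
PIs = {--000, --110, -000-, -011-, -1--0, -101-, 0---0, 1-011, 10-11, 100-1}
Coverage chart:
  m0: --000,-000-,0---0
  m1: -000- ←essential
  m4: 0---0 ←essential
  m6: --110,-011-,0---0
  m7: -011- ←essential
  m8: --000,-1--0,0---0
  m11: -101- ←essential
  m12: -1--0,0---0
  m14: --110,-1--0,0---0
  m17: -000-,100-1
  m19: 1-011,10-11,100-1
  m22: --110,-011-
  m23: -011-,10-11
  m24: --000,-1--0
  m26: -1--0,-101-
  m27: -101-,1-011
  m28: -1--0 ←essential
  m30: --110,-1--0
Essential: -000-, -011-, -1--0, -101-, 0---0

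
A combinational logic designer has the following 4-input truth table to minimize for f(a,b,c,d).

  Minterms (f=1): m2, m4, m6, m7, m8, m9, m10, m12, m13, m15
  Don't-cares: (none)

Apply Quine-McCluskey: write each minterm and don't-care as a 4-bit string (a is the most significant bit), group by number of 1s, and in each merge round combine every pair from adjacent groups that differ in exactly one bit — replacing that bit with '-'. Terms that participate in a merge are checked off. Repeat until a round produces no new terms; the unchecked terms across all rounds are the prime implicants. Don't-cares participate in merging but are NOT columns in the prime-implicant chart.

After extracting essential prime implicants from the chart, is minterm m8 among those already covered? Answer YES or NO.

[col 0] 0010*, 0100*, 0110*, 0111*, 1000*, 1001*, 1010*, 1100*, 1101*, 1111*
[col 1] -010, -100, -111, 0-10, 01-0, 011-, 1-00*, 1-01*, 10-0, 100-*, 11-1, 110-*
[col 2] 1-0-
Prime implicants: -010, -100, -111, 0-10, 01-0, 011-, 1-0-, 10-0, 11-1
PI chart (minterm → PIs covering it):
  2 | -010,0-10
  4 | -100,01-0
  6 | 0-10,01-0,011-
  7 | -111,011-
  8 | 1-0-,10-0
  9 | 1-0-  (sole → essential)
  10 | -010,10-0
  12 | -100,1-0-
  13 | 1-0-,11-1
  15 | -111,11-1
Essential prime implicants: 1-0-

YES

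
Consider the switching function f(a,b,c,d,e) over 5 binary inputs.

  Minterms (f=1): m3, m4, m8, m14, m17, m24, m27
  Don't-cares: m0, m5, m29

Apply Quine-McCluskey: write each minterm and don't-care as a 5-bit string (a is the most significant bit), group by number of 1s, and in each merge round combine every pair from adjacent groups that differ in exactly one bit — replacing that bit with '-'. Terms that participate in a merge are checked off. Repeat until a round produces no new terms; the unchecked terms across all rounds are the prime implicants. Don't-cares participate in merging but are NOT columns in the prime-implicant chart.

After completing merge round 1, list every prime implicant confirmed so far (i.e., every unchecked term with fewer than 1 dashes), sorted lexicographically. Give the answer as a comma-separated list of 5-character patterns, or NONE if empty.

size-2^0 implicants → 00000(✓)  00011  00100(✓)  00101(✓)  01000(✓)  01110  10001  11000(✓)  11011  11101
size-2^1 implicants → -1000  0-000  00-00  0010-
Unchecked terms (primes): -1000, 0-000, 00-00, 00011, 0010-, 01110, 10001, 11011, 11101

00011, 01110, 10001, 11011, 11101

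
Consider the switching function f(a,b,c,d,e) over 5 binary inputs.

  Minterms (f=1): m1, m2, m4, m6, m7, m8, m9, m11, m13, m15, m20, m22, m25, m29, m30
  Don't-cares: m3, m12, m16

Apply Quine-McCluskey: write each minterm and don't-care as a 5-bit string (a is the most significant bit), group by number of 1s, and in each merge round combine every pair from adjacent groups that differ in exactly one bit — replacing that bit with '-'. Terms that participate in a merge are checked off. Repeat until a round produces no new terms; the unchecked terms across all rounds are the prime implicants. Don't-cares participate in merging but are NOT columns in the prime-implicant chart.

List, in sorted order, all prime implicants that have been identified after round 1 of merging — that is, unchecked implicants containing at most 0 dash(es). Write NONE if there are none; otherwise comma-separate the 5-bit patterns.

size-2^0 implicants → 00001(✓)  00010(✓)  00011(✓)  00100(✓)  00110(✓)  00111(✓)  01000(✓)  01001(✓)  01011(✓)  01100(✓)  01101(✓)  01111(✓)  10000(✓)  10100(✓)  10110(✓)  11001(✓)  11101(✓)  11110(✓)
size-2^1 implicants → -0100(✓)  -0110(✓)  -1001(✓)  -1101(✓)  0-001(✓)  0-011(✓)  0-100  0-111(✓)  00-10(✓)  00-11(✓)  000-1(✓)  0001-(✓)  001-0(✓)  0011-(✓)  01-00(✓)  01-01(✓)  01-11(✓)  010-1(✓)  0100-(✓)  011-1(✓)  0110-(✓)  1-110  10-00  101-0(✓)  11-01(✓)
size-2^2 implicants → -01-0  -1-01  0--11  0-0-1  00-1-  01--1  01-0-
Unchecked terms (primes): -01-0, -1-01, 0--11, 0-0-1, 0-100, 00-1-, 01--1, 01-0-, 1-110, 10-00

NONE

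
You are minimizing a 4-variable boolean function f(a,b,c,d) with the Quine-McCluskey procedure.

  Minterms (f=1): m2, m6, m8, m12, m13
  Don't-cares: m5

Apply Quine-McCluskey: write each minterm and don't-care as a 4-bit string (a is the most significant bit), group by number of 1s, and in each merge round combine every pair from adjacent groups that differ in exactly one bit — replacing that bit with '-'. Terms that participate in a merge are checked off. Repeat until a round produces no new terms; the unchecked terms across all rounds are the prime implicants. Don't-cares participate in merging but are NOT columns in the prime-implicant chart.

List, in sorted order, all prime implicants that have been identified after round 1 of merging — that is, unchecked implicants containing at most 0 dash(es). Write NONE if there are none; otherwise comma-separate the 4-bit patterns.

[col 0] 0010*, 0101*, 0110*, 1000*, 1100*, 1101*
[col 1] -101, 0-10, 1-00, 110-
Prime implicants: -101, 0-10, 1-00, 110-

NONE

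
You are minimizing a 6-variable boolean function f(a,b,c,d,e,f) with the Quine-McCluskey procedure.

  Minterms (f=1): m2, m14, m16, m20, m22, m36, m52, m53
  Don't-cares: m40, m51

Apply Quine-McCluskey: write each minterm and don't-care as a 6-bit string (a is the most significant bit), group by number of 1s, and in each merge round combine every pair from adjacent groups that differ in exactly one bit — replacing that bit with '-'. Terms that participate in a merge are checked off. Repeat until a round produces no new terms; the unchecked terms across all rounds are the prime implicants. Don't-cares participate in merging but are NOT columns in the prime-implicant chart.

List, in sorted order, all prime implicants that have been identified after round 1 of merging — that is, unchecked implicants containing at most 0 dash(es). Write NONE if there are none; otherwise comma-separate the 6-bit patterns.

000010, 001110, 101000, 110011

size-2^0 implicants → 000010  001110  010000(✓)  010100(✓)  010110(✓)  100100(✓)  101000  110011  110100(✓)  110101(✓)
size-2^1 implicants → -10100  010-00  0101-0  1-0100  11010-
Unchecked terms (primes): -10100, 000010, 001110, 010-00, 0101-0, 1-0100, 101000, 110011, 11010-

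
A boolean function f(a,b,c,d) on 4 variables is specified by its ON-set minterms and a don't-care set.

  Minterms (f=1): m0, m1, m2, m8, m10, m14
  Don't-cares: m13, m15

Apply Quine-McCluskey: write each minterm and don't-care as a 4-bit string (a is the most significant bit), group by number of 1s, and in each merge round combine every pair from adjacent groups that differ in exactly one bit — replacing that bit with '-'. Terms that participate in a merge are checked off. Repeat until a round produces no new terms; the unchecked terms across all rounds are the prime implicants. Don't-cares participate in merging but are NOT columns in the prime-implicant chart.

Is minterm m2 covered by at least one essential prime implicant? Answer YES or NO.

size-2^0 implicants → 0000(✓)  0001(✓)  0010(✓)  1000(✓)  1010(✓)  1101(✓)  1110(✓)  1111(✓)
size-2^1 implicants → -000(✓)  -010(✓)  00-0(✓)  000-  1-10  10-0(✓)  11-1  111-
size-2^2 implicants → -0-0
Unchecked terms (primes): -0-0, 000-, 1-10, 11-1, 111-
Minterm coverage:
  m0 ⊆ -0-0,000-
  m1 ⊆ 000- [E]
  m2 ⊆ -0-0 [E]
  m8 ⊆ -0-0 [E]
  m10 ⊆ -0-0,1-10
  m14 ⊆ 1-10,111-
E = {-0-0, 000-}

YES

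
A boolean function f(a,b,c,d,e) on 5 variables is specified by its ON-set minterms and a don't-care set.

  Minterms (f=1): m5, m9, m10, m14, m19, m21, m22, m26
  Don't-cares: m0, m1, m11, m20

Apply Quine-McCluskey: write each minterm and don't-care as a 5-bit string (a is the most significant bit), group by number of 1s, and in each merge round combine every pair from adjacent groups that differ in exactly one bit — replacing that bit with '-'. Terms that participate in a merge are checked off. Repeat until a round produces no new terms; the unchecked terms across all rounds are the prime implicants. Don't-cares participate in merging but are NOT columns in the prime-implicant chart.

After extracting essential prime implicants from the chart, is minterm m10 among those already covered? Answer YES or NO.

YES

size-2^0 implicants → 00000(✓)  00001(✓)  00101(✓)  01001(✓)  01010(✓)  01011(✓)  01110(✓)  10011  10100(✓)  10101(✓)  10110(✓)  11010(✓)
size-2^1 implicants → -0101  -1010  0-001  00-01  0000-  01-10  010-1  0101-  101-0  1010-
Unchecked terms (primes): -0101, -1010, 0-001, 00-01, 0000-, 01-10, 010-1, 0101-, 10011, 101-0, 1010-
Minterm coverage:
  m5 ⊆ -0101,00-01
  m9 ⊆ 0-001,010-1
  m10 ⊆ -1010,01-10,0101-
  m14 ⊆ 01-10 [E]
  m19 ⊆ 10011 [E]
  m21 ⊆ -0101,1010-
  m22 ⊆ 101-0 [E]
  m26 ⊆ -1010 [E]
E = {-1010, 01-10, 10011, 101-0}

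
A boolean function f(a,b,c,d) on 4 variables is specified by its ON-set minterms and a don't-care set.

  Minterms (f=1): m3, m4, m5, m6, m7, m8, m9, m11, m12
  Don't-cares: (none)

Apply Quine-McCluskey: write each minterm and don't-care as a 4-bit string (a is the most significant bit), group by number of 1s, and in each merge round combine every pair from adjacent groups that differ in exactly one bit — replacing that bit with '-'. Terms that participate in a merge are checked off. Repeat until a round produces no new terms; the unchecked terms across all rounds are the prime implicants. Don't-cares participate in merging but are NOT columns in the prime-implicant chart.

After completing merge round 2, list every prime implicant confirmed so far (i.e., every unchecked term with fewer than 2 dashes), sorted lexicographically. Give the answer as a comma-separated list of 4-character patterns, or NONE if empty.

-011, -100, 0-11, 1-00, 10-1, 100-

[col 0] 0011*, 0100*, 0101*, 0110*, 0111*, 1000*, 1001*, 1011*, 1100*
[col 1] -011, -100, 0-11, 01-0*, 01-1*, 010-*, 011-*, 1-00, 10-1, 100-
[col 2] 01--
Prime implicants: -011, -100, 0-11, 01--, 1-00, 10-1, 100-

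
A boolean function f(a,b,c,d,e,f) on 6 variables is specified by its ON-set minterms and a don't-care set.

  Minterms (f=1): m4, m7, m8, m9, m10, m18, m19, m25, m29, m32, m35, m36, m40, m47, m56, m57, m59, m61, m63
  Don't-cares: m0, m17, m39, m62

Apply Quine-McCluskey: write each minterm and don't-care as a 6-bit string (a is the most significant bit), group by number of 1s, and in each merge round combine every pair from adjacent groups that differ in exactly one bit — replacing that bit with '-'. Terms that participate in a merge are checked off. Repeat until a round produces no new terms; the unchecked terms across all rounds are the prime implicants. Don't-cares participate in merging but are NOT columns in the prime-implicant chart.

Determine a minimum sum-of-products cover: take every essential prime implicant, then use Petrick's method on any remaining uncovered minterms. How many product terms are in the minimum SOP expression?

10

[col 0] 000000*, 000100*, 000111*, 001000*, 001001*, 001010*, 010001*, 010010*, 010011*, 011001*, 011101*, 100000*, 100011*, 100100*, 100111*, 101000*, 101111*, 111000*, 111001*, 111011*, 111101*, 111110*, 111111*
[col 1] -00000*, -00100*, -00111, -01000*, -11001*, -11101*, 0-1001, 00-000*, 000-00*, 0010-0, 00100-, 01-001, 0100-1, 01001-, 011-01*, 1-1000, 1-1111, 10-000*, 10-111, 100-00*, 100-11, 111-01*, 111-11*, 1110-1*, 11100-, 1111-1*, 11111-
[col 2] -0-000, -00-00, -11-01, 111--1
Prime implicants: -0-000, -00-00, -00111, -11-01, 0-1001, 0010-0, 00100-, 01-001, 0100-1, 01001-, 1-1000, 1-1111, 10-111, 100-11, 111--1, 11100-, 11111-
PI chart (minterm → PIs covering it):
  4 | -00-00  (sole → essential)
  7 | -00111  (sole → essential)
  8 | -0-000,0010-0,00100-
  9 | 0-1001,00100-
  10 | 0010-0  (sole → essential)
  18 | 01001-  (sole → essential)
  19 | 0100-1,01001-
  25 | -11-01,0-1001,01-001
  29 | -11-01  (sole → essential)
  32 | -0-000,-00-00
  35 | 100-11  (sole → essential)
  36 | -00-00  (sole → essential)
  40 | -0-000,1-1000
  47 | 1-1111,10-111
  56 | 1-1000,11100-
  57 | -11-01,111--1,11100-
  59 | 111--1  (sole → essential)
  61 | -11-01,111--1
  63 | 1-1111,111--1,11111-
Essential prime implicants: -00-00, -00111, -11-01, 0010-0, 01001-, 100-11, 111--1
Petrick residual → 0-1001, 1-1000, 1-1111
Minimum SOP uses 10 PIs: b'c'e'f' + b'c'def + bce'f + a'cd'e'f + a'b'cd'f' + a'bc'd'e + acd'e'f' + acdef + ab'c'ef + abcf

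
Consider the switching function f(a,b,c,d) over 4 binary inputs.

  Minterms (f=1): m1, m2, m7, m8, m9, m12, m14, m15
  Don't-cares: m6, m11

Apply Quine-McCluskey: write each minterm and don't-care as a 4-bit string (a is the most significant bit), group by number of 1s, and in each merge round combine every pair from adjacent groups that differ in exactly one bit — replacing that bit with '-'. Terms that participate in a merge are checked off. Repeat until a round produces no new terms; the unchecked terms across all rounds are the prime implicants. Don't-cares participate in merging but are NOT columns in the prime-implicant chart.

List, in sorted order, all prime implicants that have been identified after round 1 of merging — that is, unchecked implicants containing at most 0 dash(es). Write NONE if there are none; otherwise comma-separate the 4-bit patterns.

Round 0: 0001✓ 0010✓ 0110✓ 0111✓ 1000✓ 1001✓ 1011✓ 1100✓ 1110✓ 1111✓
Round 1: -001 -110✓ -111✓ 0-10 011-✓ 1-00 1-11 10-1 100- 11-0 111-✓
Round 2: -11-
PIs = {-001, -11-, 0-10, 1-00, 1-11, 10-1, 100-, 11-0}

NONE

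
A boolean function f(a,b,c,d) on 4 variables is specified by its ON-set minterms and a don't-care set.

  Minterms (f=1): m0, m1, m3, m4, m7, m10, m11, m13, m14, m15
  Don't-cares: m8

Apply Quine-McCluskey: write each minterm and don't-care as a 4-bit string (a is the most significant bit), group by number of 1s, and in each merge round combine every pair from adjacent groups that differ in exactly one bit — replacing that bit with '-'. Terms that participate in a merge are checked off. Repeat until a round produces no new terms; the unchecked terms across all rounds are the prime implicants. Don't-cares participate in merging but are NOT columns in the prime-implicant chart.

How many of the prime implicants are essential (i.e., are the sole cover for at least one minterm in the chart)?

size-2^0 implicants → 0000(✓)  0001(✓)  0011(✓)  0100(✓)  0111(✓)  1000(✓)  1010(✓)  1011(✓)  1101(✓)  1110(✓)  1111(✓)
size-2^1 implicants → -000  -011(✓)  -111(✓)  0-00  0-11(✓)  00-1  000-  1-10(✓)  1-11(✓)  10-0  101-(✓)  11-1  111-(✓)
size-2^2 implicants → --11  1-1-
Unchecked terms (primes): --11, -000, 0-00, 00-1, 000-, 1-1-, 10-0, 11-1
Minterm coverage:
  m0 ⊆ -000,0-00,000-
  m1 ⊆ 00-1,000-
  m3 ⊆ --11,00-1
  m4 ⊆ 0-00 [E]
  m7 ⊆ --11 [E]
  m10 ⊆ 1-1-,10-0
  m11 ⊆ --11,1-1-
  m13 ⊆ 11-1 [E]
  m14 ⊆ 1-1- [E]
  m15 ⊆ --11,1-1-,11-1
E = {--11, 0-00, 1-1-, 11-1}

4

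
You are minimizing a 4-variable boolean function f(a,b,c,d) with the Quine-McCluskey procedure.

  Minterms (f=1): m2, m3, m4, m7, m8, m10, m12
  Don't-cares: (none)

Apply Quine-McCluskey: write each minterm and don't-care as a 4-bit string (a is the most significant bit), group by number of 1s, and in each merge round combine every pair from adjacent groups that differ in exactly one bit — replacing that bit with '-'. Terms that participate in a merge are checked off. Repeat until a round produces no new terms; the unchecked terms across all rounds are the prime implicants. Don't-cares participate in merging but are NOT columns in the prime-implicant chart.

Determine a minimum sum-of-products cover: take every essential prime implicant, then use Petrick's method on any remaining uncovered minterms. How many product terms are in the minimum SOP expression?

4

size-2^0 implicants → 0010(✓)  0011(✓)  0100(✓)  0111(✓)  1000(✓)  1010(✓)  1100(✓)
size-2^1 implicants → -010  -100  0-11  001-  1-00  10-0
Unchecked terms (primes): -010, -100, 0-11, 001-, 1-00, 10-0
Minterm coverage:
  m2 ⊆ -010,001-
  m3 ⊆ 0-11,001-
  m4 ⊆ -100 [E]
  m7 ⊆ 0-11 [E]
  m8 ⊆ 1-00,10-0
  m10 ⊆ -010,10-0
  m12 ⊆ -100,1-00
E = {-100, 0-11}
Petrick residual → -010, 1-00
Cover = b'cd' + bc'd' + a'cd + ac'd'  |cover|=4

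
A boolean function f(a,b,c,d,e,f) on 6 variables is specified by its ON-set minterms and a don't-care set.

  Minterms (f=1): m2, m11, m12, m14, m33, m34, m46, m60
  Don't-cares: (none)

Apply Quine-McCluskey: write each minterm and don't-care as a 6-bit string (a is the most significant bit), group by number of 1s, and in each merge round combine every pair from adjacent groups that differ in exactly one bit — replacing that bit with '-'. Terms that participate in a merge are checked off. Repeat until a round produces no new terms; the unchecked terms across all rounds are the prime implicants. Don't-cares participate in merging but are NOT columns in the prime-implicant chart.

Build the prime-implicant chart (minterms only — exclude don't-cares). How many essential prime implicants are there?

6

Round 0: 000010✓ 001011 001100✓ 001110✓ 100001 100010✓ 101110✓ 111100
Round 1: -00010 -01110 0011-0
PIs = {-00010, -01110, 001011, 0011-0, 100001, 111100}
Coverage chart:
  m2: -00010 ←essential
  m11: 001011 ←essential
  m12: 0011-0 ←essential
  m14: -01110,0011-0
  m33: 100001 ←essential
  m34: -00010 ←essential
  m46: -01110 ←essential
  m60: 111100 ←essential
Essential: -00010, -01110, 001011, 0011-0, 100001, 111100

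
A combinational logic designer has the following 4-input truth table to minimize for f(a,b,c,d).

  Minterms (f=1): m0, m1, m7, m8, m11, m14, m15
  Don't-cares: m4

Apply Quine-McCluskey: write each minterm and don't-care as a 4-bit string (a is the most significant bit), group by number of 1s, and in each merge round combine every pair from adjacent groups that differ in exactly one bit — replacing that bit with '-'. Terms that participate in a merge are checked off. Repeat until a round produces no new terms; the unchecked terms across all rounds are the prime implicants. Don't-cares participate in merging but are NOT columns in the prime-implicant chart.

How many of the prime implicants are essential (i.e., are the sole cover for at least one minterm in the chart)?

5

[col 0] 0000*, 0001*, 0100*, 0111*, 1000*, 1011*, 1110*, 1111*
[col 1] -000, -111, 0-00, 000-, 1-11, 111-
Prime implicants: -000, -111, 0-00, 000-, 1-11, 111-
PI chart (minterm → PIs covering it):
  0 | -000,0-00,000-
  1 | 000-  (sole → essential)
  7 | -111  (sole → essential)
  8 | -000  (sole → essential)
  11 | 1-11  (sole → essential)
  14 | 111-  (sole → essential)
  15 | -111,1-11,111-
Essential prime implicants: -000, -111, 000-, 1-11, 111-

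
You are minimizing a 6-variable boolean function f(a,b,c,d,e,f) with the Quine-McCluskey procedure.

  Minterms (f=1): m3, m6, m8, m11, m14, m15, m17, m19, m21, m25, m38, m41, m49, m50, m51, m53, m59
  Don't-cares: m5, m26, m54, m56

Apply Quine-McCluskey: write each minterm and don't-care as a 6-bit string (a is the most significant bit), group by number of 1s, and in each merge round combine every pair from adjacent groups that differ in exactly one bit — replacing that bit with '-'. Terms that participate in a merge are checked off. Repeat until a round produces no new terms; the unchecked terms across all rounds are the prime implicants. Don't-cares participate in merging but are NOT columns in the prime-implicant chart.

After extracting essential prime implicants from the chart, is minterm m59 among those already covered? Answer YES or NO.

YES

Round 0: 000011✓ 000101✓ 000110✓ 001000 001011✓ 001110✓ 001111✓ 010001✓ 010011✓ 010101✓ 011001✓ 011010 100110✓ 101001 110001✓ 110010✓ 110011✓ 110101✓ 110110✓ 111000 111011✓
Round 1: -00110 -10001✓ -10011✓ -10101✓ 0-0011 0-0101 00-011 00-110 001-11 00111- 01-001 010-01✓ 0100-1✓ 1-0110 11-011 110-01✓ 110-10 1100-1✓ 11001-
Round 2: -10-01 -100-1
PIs = {-00110, -10-01, -100-1, 0-0011, 0-0101, 00-011, 00-110, 001-11, 001000, 00111-, 01-001, 011010, 1-0110, 101001, 11-011, 110-10, 11001-, 111000}
Coverage chart:
  m3: 0-0011,00-011
  m6: -00110,00-110
  m8: 001000 ←essential
  m11: 00-011,001-11
  m14: 00-110,00111-
  m15: 001-11,00111-
  m17: -10-01,-100-1,01-001
  m19: -100-1,0-0011
  m21: -10-01,0-0101
  m25: 01-001 ←essential
  m38: -00110,1-0110
  m41: 101001 ←essential
  m49: -10-01,-100-1
  m50: 110-10,11001-
  m51: -100-1,11-011,11001-
  m53: -10-01 ←essential
  m59: 11-011 ←essential
Essential: -10-01, 001000, 01-001, 101001, 11-011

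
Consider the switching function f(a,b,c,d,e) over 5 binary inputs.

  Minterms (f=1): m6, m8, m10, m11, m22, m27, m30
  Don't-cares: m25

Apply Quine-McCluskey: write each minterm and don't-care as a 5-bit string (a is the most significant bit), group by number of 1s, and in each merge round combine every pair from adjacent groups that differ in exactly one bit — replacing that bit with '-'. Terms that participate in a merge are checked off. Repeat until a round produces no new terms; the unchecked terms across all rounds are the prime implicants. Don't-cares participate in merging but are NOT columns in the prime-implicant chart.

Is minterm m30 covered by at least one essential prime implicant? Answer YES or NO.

YES

[col 0] 00110*, 01000*, 01010*, 01011*, 10110*, 11001*, 11011*, 11110*
[col 1] -0110, -1011, 010-0, 0101-, 1-110, 110-1
Prime implicants: -0110, -1011, 010-0, 0101-, 1-110, 110-1
PI chart (minterm → PIs covering it):
  6 | -0110  (sole → essential)
  8 | 010-0  (sole → essential)
  10 | 010-0,0101-
  11 | -1011,0101-
  22 | -0110,1-110
  27 | -1011,110-1
  30 | 1-110  (sole → essential)
Essential prime implicants: -0110, 010-0, 1-110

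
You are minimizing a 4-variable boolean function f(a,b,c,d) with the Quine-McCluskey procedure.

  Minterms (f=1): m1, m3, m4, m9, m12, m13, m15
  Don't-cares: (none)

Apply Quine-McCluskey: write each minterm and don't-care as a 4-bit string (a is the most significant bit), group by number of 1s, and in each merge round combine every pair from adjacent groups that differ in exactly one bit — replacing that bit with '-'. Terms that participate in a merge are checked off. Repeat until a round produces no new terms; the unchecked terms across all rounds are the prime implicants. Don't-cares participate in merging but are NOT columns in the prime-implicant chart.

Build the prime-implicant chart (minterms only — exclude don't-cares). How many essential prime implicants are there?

size-2^0 implicants → 0001(✓)  0011(✓)  0100(✓)  1001(✓)  1100(✓)  1101(✓)  1111(✓)
size-2^1 implicants → -001  -100  00-1  1-01  11-1  110-
Unchecked terms (primes): -001, -100, 00-1, 1-01, 11-1, 110-
Minterm coverage:
  m1 ⊆ -001,00-1
  m3 ⊆ 00-1 [E]
  m4 ⊆ -100 [E]
  m9 ⊆ -001,1-01
  m12 ⊆ -100,110-
  m13 ⊆ 1-01,11-1,110-
  m15 ⊆ 11-1 [E]
E = {-100, 00-1, 11-1}

3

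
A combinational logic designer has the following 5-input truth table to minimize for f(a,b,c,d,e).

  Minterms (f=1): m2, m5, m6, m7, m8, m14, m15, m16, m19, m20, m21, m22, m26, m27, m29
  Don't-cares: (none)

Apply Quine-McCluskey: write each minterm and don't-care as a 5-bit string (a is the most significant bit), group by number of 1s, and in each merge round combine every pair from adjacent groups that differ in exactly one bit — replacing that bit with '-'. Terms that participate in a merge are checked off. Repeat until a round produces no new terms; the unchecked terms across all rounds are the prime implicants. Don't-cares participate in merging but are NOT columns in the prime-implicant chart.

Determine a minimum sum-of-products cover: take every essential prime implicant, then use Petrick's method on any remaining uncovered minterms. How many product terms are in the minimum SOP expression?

9

[col 0] 00010*, 00101*, 00110*, 00111*, 01000, 01110*, 01111*, 10000*, 10011*, 10100*, 10101*, 10110*, 11010*, 11011*, 11101*
[col 1] -0101, -0110, 0-110*, 0-111*, 00-10, 001-1, 0011-*, 0111-*, 1-011, 1-101, 10-00, 101-0, 1010-, 1101-
[col 2] 0-11-
Prime implicants: -0101, -0110, 0-11-, 00-10, 001-1, 01000, 1-011, 1-101, 10-00, 101-0, 1010-, 1101-
PI chart (minterm → PIs covering it):
  2 | 00-10  (sole → essential)
  5 | -0101,001-1
  6 | -0110,0-11-,00-10
  7 | 0-11-,001-1
  8 | 01000  (sole → essential)
  14 | 0-11-  (sole → essential)
  15 | 0-11-  (sole → essential)
  16 | 10-00  (sole → essential)
  19 | 1-011  (sole → essential)
  20 | 10-00,101-0,1010-
  21 | -0101,1-101,1010-
  22 | -0110,101-0
  26 | 1101-  (sole → essential)
  27 | 1-011,1101-
  29 | 1-101  (sole → essential)
Essential prime implicants: 0-11-, 00-10, 01000, 1-011, 1-101, 10-00, 1101-
Petrick residual → -0101, -0110
Minimum SOP uses 9 PIs: b'cd'e + b'cde' + a'cd + a'b'de' + a'bc'd'e' + ac'de + acd'e + ab'd'e' + abc'd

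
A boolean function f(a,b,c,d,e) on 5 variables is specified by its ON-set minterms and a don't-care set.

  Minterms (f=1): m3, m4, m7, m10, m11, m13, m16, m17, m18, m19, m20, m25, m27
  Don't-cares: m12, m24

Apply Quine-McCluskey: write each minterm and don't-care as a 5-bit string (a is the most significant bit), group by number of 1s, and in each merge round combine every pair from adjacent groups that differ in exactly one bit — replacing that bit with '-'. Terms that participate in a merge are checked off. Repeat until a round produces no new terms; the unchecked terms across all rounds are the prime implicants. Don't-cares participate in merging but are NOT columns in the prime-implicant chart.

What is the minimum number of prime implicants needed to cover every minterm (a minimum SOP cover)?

6

size-2^0 implicants → 00011(✓)  00100(✓)  00111(✓)  01010(✓)  01011(✓)  01100(✓)  01101(✓)  10000(✓)  10001(✓)  10010(✓)  10011(✓)  10100(✓)  11000(✓)  11001(✓)  11011(✓)
size-2^1 implicants → -0011(✓)  -0100  -1011(✓)  0-011(✓)  0-100  00-11  0101-  0110-  1-000(✓)  1-001(✓)  1-011(✓)  10-00  100-0(✓)  100-1(✓)  1000-(✓)  1001-(✓)  110-1(✓)  1100-(✓)
size-2^2 implicants → --011  1-0-1  1-00-  100--
Unchecked terms (primes): --011, -0100, 0-100, 00-11, 0101-, 0110-, 1-0-1, 1-00-, 10-00, 100--
Minterm coverage:
  m3 ⊆ --011,00-11
  m4 ⊆ -0100,0-100
  m7 ⊆ 00-11 [E]
  m10 ⊆ 0101- [E]
  m11 ⊆ --011,0101-
  m13 ⊆ 0110- [E]
  m16 ⊆ 1-00-,10-00,100--
  m17 ⊆ 1-0-1,1-00-,100--
  m18 ⊆ 100-- [E]
  m19 ⊆ --011,1-0-1,100--
  m20 ⊆ -0100,10-00
  m25 ⊆ 1-0-1,1-00-
  m27 ⊆ --011,1-0-1
E = {00-11, 0101-, 0110-, 100--}
Petrick residual → -0100, 1-0-1
Cover = b'cd'e' + a'b'de + a'bc'd + a'bcd' + ac'e + ab'c'  |cover|=6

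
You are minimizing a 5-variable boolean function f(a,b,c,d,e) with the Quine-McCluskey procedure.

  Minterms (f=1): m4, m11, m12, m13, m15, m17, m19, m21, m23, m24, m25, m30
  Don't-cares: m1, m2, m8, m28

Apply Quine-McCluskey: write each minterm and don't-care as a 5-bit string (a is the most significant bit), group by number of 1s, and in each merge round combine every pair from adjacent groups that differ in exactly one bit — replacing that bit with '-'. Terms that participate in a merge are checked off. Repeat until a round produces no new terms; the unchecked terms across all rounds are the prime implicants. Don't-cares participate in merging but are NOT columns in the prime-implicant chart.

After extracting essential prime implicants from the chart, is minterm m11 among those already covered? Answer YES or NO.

[col 0] 00001*, 00010, 00100*, 01000*, 01011*, 01100*, 01101*, 01111*, 10001*, 10011*, 10101*, 10111*, 11000*, 11001*, 11100*, 11110*
[col 1] -0001, -1000*, -1100*, 0-100, 01-00*, 01-11, 011-1, 0110-, 1-001, 10-01*, 10-11*, 100-1*, 101-1*, 11-00*, 1100-, 111-0
[col 2] -1-00, 10--1
Prime implicants: -0001, -1-00, 0-100, 00010, 01-11, 011-1, 0110-, 1-001, 10--1, 1100-, 111-0
PI chart (minterm → PIs covering it):
  4 | 0-100  (sole → essential)
  11 | 01-11  (sole → essential)
  12 | -1-00,0-100,0110-
  13 | 011-1,0110-
  15 | 01-11,011-1
  17 | -0001,1-001,10--1
  19 | 10--1  (sole → essential)
  21 | 10--1  (sole → essential)
  23 | 10--1  (sole → essential)
  24 | -1-00,1100-
  25 | 1-001,1100-
  30 | 111-0  (sole → essential)
Essential prime implicants: 0-100, 01-11, 10--1, 111-0

YES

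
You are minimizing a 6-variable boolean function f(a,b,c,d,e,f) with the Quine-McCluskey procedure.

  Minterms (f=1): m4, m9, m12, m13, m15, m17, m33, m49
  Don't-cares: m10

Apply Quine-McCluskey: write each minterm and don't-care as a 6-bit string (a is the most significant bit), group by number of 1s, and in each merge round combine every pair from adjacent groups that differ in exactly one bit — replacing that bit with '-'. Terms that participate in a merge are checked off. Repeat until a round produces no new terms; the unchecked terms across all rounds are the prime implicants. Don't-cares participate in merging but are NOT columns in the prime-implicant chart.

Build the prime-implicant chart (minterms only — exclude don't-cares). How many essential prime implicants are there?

5

size-2^0 implicants → 000100(✓)  001001(✓)  001010  001100(✓)  001101(✓)  001111(✓)  010001(✓)  100001(✓)  110001(✓)
size-2^1 implicants → -10001  00-100  001-01  0011-1  00110-  1-0001
Unchecked terms (primes): -10001, 00-100, 001-01, 001010, 0011-1, 00110-, 1-0001
Minterm coverage:
  m4 ⊆ 00-100 [E]
  m9 ⊆ 001-01 [E]
  m12 ⊆ 00-100,00110-
  m13 ⊆ 001-01,0011-1,00110-
  m15 ⊆ 0011-1 [E]
  m17 ⊆ -10001 [E]
  m33 ⊆ 1-0001 [E]
  m49 ⊆ -10001,1-0001
E = {-10001, 00-100, 001-01, 0011-1, 1-0001}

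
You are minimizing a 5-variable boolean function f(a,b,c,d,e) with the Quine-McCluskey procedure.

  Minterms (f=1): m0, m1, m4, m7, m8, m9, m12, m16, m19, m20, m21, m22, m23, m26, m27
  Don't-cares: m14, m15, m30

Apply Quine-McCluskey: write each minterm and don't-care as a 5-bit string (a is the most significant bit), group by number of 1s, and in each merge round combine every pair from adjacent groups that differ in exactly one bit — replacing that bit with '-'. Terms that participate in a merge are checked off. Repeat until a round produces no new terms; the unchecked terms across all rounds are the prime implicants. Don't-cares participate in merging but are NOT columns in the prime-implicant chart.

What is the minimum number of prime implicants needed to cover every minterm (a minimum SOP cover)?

7

size-2^0 implicants → 00000(✓)  00001(✓)  00100(✓)  00111(✓)  01000(✓)  01001(✓)  01100(✓)  01110(✓)  01111(✓)  10000(✓)  10011(✓)  10100(✓)  10101(✓)  10110(✓)  10111(✓)  11010(✓)  11011(✓)  11110(✓)
size-2^1 implicants → -0000(✓)  -0100(✓)  -0111  -1110  0-000(✓)  0-001(✓)  0-100(✓)  0-111  00-00(✓)  0000-(✓)  01-00(✓)  0100-(✓)  011-0  0111-  1-011  1-110  10-00(✓)  10-11  101-0(✓)  101-1(✓)  1010-(✓)  1011-(✓)  11-10  1101-
size-2^2 implicants → -0-00  0--00  0-00-  101--
Unchecked terms (primes): -0-00, -0111, -1110, 0--00, 0-00-, 0-111, 011-0, 0111-, 1-011, 1-110, 10-11, 101--, 11-10, 1101-
Minterm coverage:
  m0 ⊆ -0-00,0--00,0-00-
  m1 ⊆ 0-00- [E]
  m4 ⊆ -0-00,0--00
  m7 ⊆ -0111,0-111
  m8 ⊆ 0--00,0-00-
  m9 ⊆ 0-00- [E]
  m12 ⊆ 0--00,011-0
  m16 ⊆ -0-00 [E]
  m19 ⊆ 1-011,10-11
  m20 ⊆ -0-00,101--
  m21 ⊆ 101-- [E]
  m22 ⊆ 1-110,101--
  m23 ⊆ -0111,10-11,101--
  m26 ⊆ 11-10,1101-
  m27 ⊆ 1-011,1101-
E = {-0-00, 0-00-, 101--}
Petrick residual → -0111, 0--00, 1-011, 11-10
Cover = b'd'e' + b'cde + a'd'e' + a'c'd' + ac'de + ab'c + abde'  |cover|=7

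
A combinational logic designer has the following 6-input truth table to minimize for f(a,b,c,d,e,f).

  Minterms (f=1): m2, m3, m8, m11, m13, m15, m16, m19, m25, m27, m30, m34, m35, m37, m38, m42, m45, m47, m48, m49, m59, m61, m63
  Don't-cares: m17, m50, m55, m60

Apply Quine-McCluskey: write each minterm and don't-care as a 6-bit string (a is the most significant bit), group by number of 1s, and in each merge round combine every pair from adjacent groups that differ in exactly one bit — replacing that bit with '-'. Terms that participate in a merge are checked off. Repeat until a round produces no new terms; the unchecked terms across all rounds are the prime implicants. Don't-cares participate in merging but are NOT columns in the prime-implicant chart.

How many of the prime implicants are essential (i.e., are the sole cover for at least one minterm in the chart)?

[col 0] 000010*, 000011*, 001000, 001011*, 001101*, 001111*, 010000*, 010001*, 010011*, 011001*, 011011*, 011110, 100010*, 100011*, 100101*, 100110*, 101010*, 101101*, 101111*, 110000*, 110001*, 110010*, 110111*, 111011*, 111100*, 111101*, 111111*
[col 1] -00010*, -00011*, -01101*, -01111*, -10000*, -10001*, -11011, 0-0011*, 0-1011*, 00-011*, 00001-*, 001-11, 0011-1*, 01-001*, 01-011*, 0100-1*, 01000-*, 0110-1*, 1-0010, 1-1101*, 1-1111*, 10-010, 10-101, 100-10, 10001-*, 1011-1*, 11-111, 1100-0, 11000-*, 111-11, 1111-1*, 11110-
[col 2] -0001-, -011-1, -1000-, 0--011, 01-0-1, 1-11-1
Prime implicants: -0001-, -011-1, -1000-, -11011, 0--011, 001-11, 001000, 01-0-1, 011110, 1-0010, 1-11-1, 10-010, 10-101, 100-10, 11-111, 1100-0, 111-11, 11110-
PI chart (minterm → PIs covering it):
  2 | -0001-  (sole → essential)
  3 | -0001-,0--011
  8 | 001000  (sole → essential)
  11 | 0--011,001-11
  13 | -011-1  (sole → essential)
  15 | -011-1,001-11
  16 | -1000-  (sole → essential)
  19 | 0--011,01-0-1
  25 | 01-0-1  (sole → essential)
  27 | -11011,0--011,01-0-1
  30 | 011110  (sole → essential)
  34 | -0001-,1-0010,10-010,100-10
  35 | -0001-  (sole → essential)
  37 | 10-101  (sole → essential)
  38 | 100-10  (sole → essential)
  42 | 10-010  (sole → essential)
  45 | -011-1,1-11-1,10-101
  47 | -011-1,1-11-1
  48 | -1000-,1100-0
  49 | -1000-  (sole → essential)
  59 | -11011,111-11
  61 | 1-11-1,11110-
  63 | 1-11-1,11-111,111-11
Essential prime implicants: -0001-, -011-1, -1000-, 001000, 01-0-1, 011110, 10-010, 10-101, 100-10

9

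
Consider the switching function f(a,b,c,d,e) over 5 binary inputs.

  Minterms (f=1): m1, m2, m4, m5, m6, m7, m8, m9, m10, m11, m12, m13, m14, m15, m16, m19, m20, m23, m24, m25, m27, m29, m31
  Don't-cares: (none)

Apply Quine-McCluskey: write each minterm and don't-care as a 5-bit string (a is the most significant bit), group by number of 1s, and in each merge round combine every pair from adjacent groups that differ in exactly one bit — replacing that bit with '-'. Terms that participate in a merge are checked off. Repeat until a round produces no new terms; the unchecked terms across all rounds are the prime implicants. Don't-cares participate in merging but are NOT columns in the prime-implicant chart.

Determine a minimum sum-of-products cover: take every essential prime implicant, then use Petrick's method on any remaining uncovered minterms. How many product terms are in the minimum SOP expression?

7

size-2^0 implicants → 00001(✓)  00010(✓)  00100(✓)  00101(✓)  00110(✓)  00111(✓)  01000(✓)  01001(✓)  01010(✓)  01011(✓)  01100(✓)  01101(✓)  01110(✓)  01111(✓)  10000(✓)  10011(✓)  10100(✓)  10111(✓)  11000(✓)  11001(✓)  11011(✓)  11101(✓)  11111(✓)
size-2^1 implicants → -0100  -0111(✓)  -1000(✓)  -1001(✓)  -1011(✓)  -1101(✓)  -1111(✓)  0-001(✓)  0-010(✓)  0-100(✓)  0-101(✓)  0-110(✓)  0-111(✓)  00-01(✓)  00-10(✓)  001-0(✓)  001-1(✓)  0010-(✓)  0011-(✓)  01-00(✓)  01-01(✓)  01-10(✓)  01-11(✓)  010-0(✓)  010-1(✓)  0100-(✓)  0101-(✓)  011-0(✓)  011-1(✓)  0110-(✓)  0111-(✓)  1-000  1-011(✓)  1-111(✓)  10-00  10-11(✓)  11-01(✓)  11-11(✓)  110-1(✓)  1100-(✓)  111-1(✓)
size-2^2 implicants → --111  -1-01(✓)  -1-11(✓)  -10-1(✓)  -100-  -11-1(✓)  0--01  0--10  0-1-0(✓)  0-1-1(✓)  0-10-(✓)  0-11-(✓)  001--(✓)  01--0(✓)  01--1(✓)  01-0-(✓)  01-1-(✓)  010--(✓)  011--(✓)  1--11  11--1(✓)
size-2^3 implicants → -1--1  0-1--  01---
Unchecked terms (primes): --111, -0100, -1--1, -100-, 0--01, 0--10, 0-1--, 01---, 1--11, 1-000, 10-00
Minterm coverage:
  m1 ⊆ 0--01 [E]
  m2 ⊆ 0--10 [E]
  m4 ⊆ -0100,0-1--
  m5 ⊆ 0--01,0-1--
  m6 ⊆ 0--10,0-1--
  m7 ⊆ --111,0-1--
  m8 ⊆ -100-,01---
  m9 ⊆ -1--1,-100-,0--01,01---
  m10 ⊆ 0--10,01---
  m11 ⊆ -1--1,01---
  m12 ⊆ 0-1--,01---
  m13 ⊆ -1--1,0--01,0-1--,01---
  m14 ⊆ 0--10,0-1--,01---
  m15 ⊆ --111,-1--1,0-1--,01---
  m16 ⊆ 1-000,10-00
  m19 ⊆ 1--11 [E]
  m20 ⊆ -0100,10-00
  m23 ⊆ --111,1--11
  m24 ⊆ -100-,1-000
  m25 ⊆ -1--1,-100-
  m27 ⊆ -1--1,1--11
  m29 ⊆ -1--1 [E]
  m31 ⊆ --111,-1--1,1--11
E = {-1--1, 0--01, 0--10, 1--11}
Petrick residual → -100-, 0-1--, 10-00
Cover = be + bc'd' + a'd'e + a'de' + a'c + ade + ab'd'e'  |cover|=7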